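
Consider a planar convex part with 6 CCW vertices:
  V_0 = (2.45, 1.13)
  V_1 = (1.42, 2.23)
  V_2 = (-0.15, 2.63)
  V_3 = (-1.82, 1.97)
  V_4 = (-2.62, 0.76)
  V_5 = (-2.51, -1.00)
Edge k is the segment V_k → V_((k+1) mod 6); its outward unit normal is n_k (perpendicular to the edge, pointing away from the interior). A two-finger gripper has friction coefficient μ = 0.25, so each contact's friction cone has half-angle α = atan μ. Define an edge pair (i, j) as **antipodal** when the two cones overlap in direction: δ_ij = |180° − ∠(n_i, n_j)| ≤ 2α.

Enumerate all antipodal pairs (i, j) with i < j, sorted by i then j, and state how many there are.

count = 1; pairs: (2,5)

α = atan 0.25 = 14.04°;  2α = 28.07°
n_0 = (+0.7300, +0.6835)
n_1 = (+0.2469, +0.9690)
n_2 = (-0.3675, +0.9300)
n_3 = (-0.8342, +0.5515)
n_4 = (-0.9981, -0.0624)
n_5 = (+0.3946, -0.9189)
  (0,1): δ = 147.41°  ·
  (0,2): δ = 111.55°  ·
  (0,3): δ = 76.59°  ·
  (0,4): δ = 39.54°  ·
  (0,5): δ = 70.12°  ·
  (1,2): δ = 144.14°  ·
  (1,3): δ = 109.18°  ·
  (1,4): δ = 72.13°  ·
  (1,5): δ = 37.53°  ·
  (2,3): δ = 145.04°  ·
  (2,4): δ = 107.99°  ·
  (2,5): δ = 1.68°  ✓
  (3,4): δ = 142.95°  ·
  (3,5): δ = 33.29°  ·
  (4,5): δ = 70.34°  ·
antipodal pairs: 1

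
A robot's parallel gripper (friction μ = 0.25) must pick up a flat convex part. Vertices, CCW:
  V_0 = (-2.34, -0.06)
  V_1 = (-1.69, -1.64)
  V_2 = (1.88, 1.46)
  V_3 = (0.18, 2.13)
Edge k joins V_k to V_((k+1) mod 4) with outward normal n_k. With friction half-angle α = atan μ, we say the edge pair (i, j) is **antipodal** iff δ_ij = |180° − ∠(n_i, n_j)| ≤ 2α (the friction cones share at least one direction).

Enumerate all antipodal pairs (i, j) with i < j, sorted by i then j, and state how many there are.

count = 1; pairs: (1,3)

α = atan 0.25 = 14.04°;  2α = 28.07°
n_0 = (-0.9248, -0.3805)
n_1 = (+0.6557, -0.7551)
n_2 = (+0.3667, +0.9304)
n_3 = (-0.6560, +0.7548)
  (0,1): δ = 71.39°  ·
  (0,2): δ = 46.13°  ·
  (0,3): δ = 108.63°  ·
  (1,2): δ = 62.48°  ·
  (1,3): δ = 0.02°  ✓
  (2,3): δ = 117.50°  ·
antipodal pairs: 1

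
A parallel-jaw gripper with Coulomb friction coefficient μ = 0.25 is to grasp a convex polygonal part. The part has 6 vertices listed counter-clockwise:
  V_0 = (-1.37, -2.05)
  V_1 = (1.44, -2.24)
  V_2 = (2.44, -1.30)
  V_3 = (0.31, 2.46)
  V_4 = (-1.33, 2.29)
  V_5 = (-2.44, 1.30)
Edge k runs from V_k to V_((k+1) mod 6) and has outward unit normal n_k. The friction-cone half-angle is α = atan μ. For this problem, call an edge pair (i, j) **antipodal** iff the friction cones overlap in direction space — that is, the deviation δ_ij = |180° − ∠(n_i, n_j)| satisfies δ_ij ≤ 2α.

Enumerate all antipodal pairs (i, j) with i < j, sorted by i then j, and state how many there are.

α = atan 0.25 = 14.04°;  2α = 28.07°
n_0 = (-0.0675, -0.9977)
n_1 = (+0.6849, -0.7286)
n_2 = (+0.8701, +0.4929)
n_3 = (-0.1031, +0.9947)
n_4 = (-0.6656, +0.7463)
n_5 = (-0.9526, -0.3043)
  (0,1): δ = 132.90°  ·
  (0,2): δ = 56.60°  ·
  (0,3): δ = 9.79°  ✓
  (0,4): δ = 45.60°  ·
  (0,5): δ = 111.58°  ·
  (1,2): δ = 103.70°  ·
  (1,3): δ = 37.31°  ·
  (1,4): δ = 1.50°  ✓
  (1,5): δ = 64.49°  ·
  (2,3): δ = 113.61°  ·
  (2,4): δ = 77.80°  ·
  (2,5): δ = 11.82°  ✓
  (3,4): δ = 144.19°  ·
  (3,5): δ = 78.20°  ·
  (4,5): δ = 114.02°  ·
antipodal pairs: 3

count = 3; pairs: (0,3), (1,4), (2,5)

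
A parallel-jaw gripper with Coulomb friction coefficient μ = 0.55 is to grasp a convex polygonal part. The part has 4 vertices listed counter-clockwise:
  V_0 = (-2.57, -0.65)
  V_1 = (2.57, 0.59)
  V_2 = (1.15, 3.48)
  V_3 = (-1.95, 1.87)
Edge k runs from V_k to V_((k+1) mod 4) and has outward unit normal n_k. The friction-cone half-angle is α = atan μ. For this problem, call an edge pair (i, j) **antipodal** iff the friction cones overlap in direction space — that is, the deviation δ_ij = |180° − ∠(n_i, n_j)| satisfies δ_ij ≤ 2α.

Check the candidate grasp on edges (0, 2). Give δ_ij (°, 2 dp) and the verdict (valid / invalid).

α = atan 0.55 = 28.81°;  2α = 57.62°
edge 0: e_0 = (+5.14, +1.24);  n_0 = (+0.2345, -0.9721)
edge 2: e_2 = (-3.10, -1.61);  n_2 = (-0.4609, +0.8875)
∠(n_0, n_2) = 166.12°
δ = |180° − 166.12°| = 13.88°
13.88° ≤ 2α = 57.62°  →  valid

δ = 13.88°, valid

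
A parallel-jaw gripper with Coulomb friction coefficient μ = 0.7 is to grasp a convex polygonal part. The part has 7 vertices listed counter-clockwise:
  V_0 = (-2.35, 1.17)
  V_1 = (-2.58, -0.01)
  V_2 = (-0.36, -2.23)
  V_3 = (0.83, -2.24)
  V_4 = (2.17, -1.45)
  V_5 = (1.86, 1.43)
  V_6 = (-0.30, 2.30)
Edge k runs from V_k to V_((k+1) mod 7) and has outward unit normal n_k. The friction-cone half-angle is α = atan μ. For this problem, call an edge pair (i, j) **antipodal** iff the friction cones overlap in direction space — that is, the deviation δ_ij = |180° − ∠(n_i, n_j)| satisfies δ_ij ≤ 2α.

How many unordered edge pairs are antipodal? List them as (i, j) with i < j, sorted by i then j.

count = 9; pairs: (0,3), (0,4), (1,4), (1,5), (2,5), (2,6), (3,5), (3,6), (4,6)

α = atan 0.7 = 34.99°;  2α = 69.98°
n_0 = (-0.9815, +0.1913)
n_1 = (-0.7071, -0.7071)
n_2 = (-0.0084, -1.0000)
n_3 = (+0.5079, -0.8614)
n_4 = (+0.9943, +0.1070)
n_5 = (+0.3736, +0.9276)
n_6 = (-0.4827, +0.8758)
  (0,1): δ = 123.97°  ·
  (0,2): δ = 79.45°  ·
  (0,3): δ = 48.45°  ✓
  (0,4): δ = 17.17°  ✓
  (0,5): δ = 79.09°  ·
  (0,6): δ = 129.89°  ·
  (1,2): δ = 135.48°  ·
  (1,3): δ = 104.48°  ·
  (1,4): δ = 38.86°  ✓
  (1,5): δ = 23.06°  ✓
  (1,6): δ = 73.86°  ·
  (2,3): δ = 149.00°  ·
  (2,4): δ = 83.37°  ·
  (2,5): δ = 21.46°  ✓
  (2,6): δ = 29.35°  ✓
  (3,4): δ = 114.38°  ·
  (3,5): δ = 52.46°  ✓
  (3,6): δ = 1.66°  ✓
  (4,5): δ = 118.08°  ·
  (4,6): δ = 67.28°  ✓
  (5,6): δ = 129.20°  ·
antipodal pairs: 9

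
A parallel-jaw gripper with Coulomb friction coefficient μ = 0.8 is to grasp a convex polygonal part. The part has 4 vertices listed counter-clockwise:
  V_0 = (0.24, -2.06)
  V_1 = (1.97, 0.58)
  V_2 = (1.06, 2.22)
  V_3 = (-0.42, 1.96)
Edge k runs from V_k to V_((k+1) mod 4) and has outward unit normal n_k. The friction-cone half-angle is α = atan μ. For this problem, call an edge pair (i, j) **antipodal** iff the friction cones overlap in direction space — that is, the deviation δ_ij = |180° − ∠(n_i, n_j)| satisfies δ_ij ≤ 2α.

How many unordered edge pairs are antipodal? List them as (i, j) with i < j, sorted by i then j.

α = atan 0.8 = 38.66°;  2α = 77.32°
n_0 = (+0.8364, -0.5481)
n_1 = (+0.8744, +0.4852)
n_2 = (-0.1730, +0.9849)
n_3 = (-0.9868, -0.1620)
  (0,1): δ = 117.74°  ·
  (0,2): δ = 46.80°  ✓
  (0,3): δ = 42.56°  ✓
  (1,2): δ = 109.06°  ·
  (1,3): δ = 19.70°  ✓
  (2,3): δ = 90.64°  ·
antipodal pairs: 3

count = 3; pairs: (0,2), (0,3), (1,3)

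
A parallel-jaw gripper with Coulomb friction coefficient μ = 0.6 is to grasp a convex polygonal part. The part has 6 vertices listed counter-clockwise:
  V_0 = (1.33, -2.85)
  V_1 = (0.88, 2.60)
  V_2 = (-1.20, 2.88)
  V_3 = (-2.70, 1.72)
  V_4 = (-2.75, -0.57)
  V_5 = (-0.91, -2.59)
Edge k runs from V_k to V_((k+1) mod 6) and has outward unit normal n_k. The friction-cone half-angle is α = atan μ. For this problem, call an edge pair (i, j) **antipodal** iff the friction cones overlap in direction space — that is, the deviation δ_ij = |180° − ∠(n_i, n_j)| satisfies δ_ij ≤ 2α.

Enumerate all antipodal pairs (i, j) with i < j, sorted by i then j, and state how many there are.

count = 6; pairs: (0,2), (0,3), (0,4), (1,4), (1,5), (2,5)

α = atan 0.6 = 30.96°;  2α = 61.93°
n_0 = (+0.9966, +0.0823)
n_1 = (+0.1334, +0.9911)
n_2 = (-0.6117, +0.7911)
n_3 = (-0.9998, +0.0218)
n_4 = (-0.7393, -0.6734)
n_5 = (-0.1153, -0.9933)
  (0,1): δ = 102.39°  ·
  (0,2): δ = 57.00°  ✓
  (0,3): δ = 5.97°  ✓
  (0,4): δ = 37.61°  ✓
  (0,5): δ = 78.66°  ·
  (1,2): δ = 134.62°  ·
  (1,3): δ = 83.58°  ·
  (1,4): δ = 40.00°  ✓
  (1,5): δ = 1.05°  ✓
  (2,3): δ = 128.97°  ·
  (2,4): δ = 85.39°  ·
  (2,5): δ = 44.34°  ✓
  (3,4): δ = 136.42°  ·
  (3,5): δ = 95.37°  ·
  (4,5): δ = 138.95°  ·
antipodal pairs: 6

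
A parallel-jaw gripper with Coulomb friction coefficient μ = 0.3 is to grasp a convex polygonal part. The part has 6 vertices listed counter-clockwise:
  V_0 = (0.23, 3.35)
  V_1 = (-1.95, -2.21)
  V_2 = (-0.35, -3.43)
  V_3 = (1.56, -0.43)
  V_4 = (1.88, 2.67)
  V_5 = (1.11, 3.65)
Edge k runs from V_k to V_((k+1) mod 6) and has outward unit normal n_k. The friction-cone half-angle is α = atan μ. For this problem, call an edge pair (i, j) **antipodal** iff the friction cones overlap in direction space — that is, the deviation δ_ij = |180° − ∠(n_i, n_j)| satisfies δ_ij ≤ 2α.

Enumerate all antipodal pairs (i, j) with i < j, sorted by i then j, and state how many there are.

count = 3; pairs: (0,2), (0,3), (1,4)

α = atan 0.3 = 16.70°;  2α = 33.40°
n_0 = (-0.9310, +0.3650)
n_1 = (-0.6063, -0.7952)
n_2 = (+0.8435, -0.5371)
n_3 = (+0.9947, -0.1027)
n_4 = (+0.7863, +0.6178)
n_5 = (-0.3227, +0.9465)
  (0,1): δ = 105.92°  ·
  (0,2): δ = 11.07°  ✓
  (0,3): δ = 15.52°  ✓
  (0,4): δ = 59.57°  ·
  (0,5): δ = 130.23°  ·
  (1,2): δ = 85.16°  ·
  (1,3): δ = 58.57°  ·
  (1,4): δ = 14.52°  ✓
  (1,5): δ = 56.15°  ·
  (2,3): δ = 153.41°  ·
  (2,4): δ = 109.36°  ·
  (2,5): δ = 38.69°  ·
  (3,4): δ = 135.95°  ·
  (3,5): δ = 65.28°  ·
  (4,5): δ = 109.33°  ·
antipodal pairs: 3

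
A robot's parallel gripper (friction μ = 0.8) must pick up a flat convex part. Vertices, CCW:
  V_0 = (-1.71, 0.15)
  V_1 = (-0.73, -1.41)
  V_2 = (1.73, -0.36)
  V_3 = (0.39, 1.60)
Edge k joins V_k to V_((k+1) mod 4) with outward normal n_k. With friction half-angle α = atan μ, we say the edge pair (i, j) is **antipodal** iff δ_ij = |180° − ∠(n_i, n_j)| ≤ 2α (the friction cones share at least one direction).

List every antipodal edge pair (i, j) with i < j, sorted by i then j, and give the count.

α = atan 0.8 = 38.66°;  2α = 77.32°
n_0 = (-0.8468, -0.5319)
n_1 = (+0.3926, -0.9197)
n_2 = (+0.8255, +0.5644)
n_3 = (-0.5682, +0.8229)
  (0,1): δ = 99.02°  ·
  (0,2): δ = 2.22°  ✓
  (0,3): δ = 92.49°  ·
  (1,2): δ = 78.75°  ·
  (1,3): δ = 11.51°  ✓
  (2,3): δ = 89.74°  ·
antipodal pairs: 2

count = 2; pairs: (0,2), (1,3)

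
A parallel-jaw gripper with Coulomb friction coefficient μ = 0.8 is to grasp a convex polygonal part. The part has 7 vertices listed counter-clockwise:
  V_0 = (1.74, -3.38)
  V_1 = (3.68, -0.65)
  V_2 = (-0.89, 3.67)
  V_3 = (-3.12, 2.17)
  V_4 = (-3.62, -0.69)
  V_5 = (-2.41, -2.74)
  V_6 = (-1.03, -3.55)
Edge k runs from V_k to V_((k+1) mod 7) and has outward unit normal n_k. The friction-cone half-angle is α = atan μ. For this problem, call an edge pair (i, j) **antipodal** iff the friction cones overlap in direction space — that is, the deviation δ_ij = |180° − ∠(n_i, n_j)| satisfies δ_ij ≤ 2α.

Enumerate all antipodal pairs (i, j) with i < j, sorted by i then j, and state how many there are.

α = atan 0.8 = 38.66°;  2α = 77.32°
n_0 = (+0.8151, -0.5793)
n_1 = (+0.6870, +0.7267)
n_2 = (-0.5581, +0.8298)
n_3 = (-0.9851, +0.1722)
n_4 = (-0.8612, -0.5083)
n_5 = (-0.5062, -0.8624)
n_6 = (+0.0613, -0.9981)
  (0,1): δ = 97.99°  ·
  (0,2): δ = 20.67°  ✓
  (0,3): δ = 25.48°  ✓
  (0,4): δ = 65.95°  ✓
  (0,5): δ = 94.99°  ·
  (0,6): δ = 128.91°  ·
  (1,2): δ = 102.68°  ·
  (1,3): δ = 56.53°  ✓
  (1,4): δ = 16.06°  ✓
  (1,5): δ = 12.98°  ✓
  (1,6): δ = 46.90°  ✓
  (2,3): δ = 133.84°  ·
  (2,4): δ = 93.38°  ·
  (2,5): δ = 64.34°  ✓
  (2,6): δ = 30.41°  ✓
  (3,4): δ = 139.53°  ·
  (3,5): δ = 110.49°  ·
  (3,6): δ = 76.57°  ✓
  (4,5): δ = 150.96°  ·
  (4,6): δ = 117.04°  ·
  (5,6): δ = 146.08°  ·
antipodal pairs: 10

count = 10; pairs: (0,2), (0,3), (0,4), (1,3), (1,4), (1,5), (1,6), (2,5), (2,6), (3,6)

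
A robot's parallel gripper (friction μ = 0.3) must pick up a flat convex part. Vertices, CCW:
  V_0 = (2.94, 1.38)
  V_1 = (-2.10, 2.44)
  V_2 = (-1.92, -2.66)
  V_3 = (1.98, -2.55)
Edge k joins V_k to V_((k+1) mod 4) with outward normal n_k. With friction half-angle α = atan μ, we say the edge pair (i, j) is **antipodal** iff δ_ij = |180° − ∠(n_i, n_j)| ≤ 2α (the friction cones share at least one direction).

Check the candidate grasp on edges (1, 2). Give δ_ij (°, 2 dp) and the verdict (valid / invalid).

α = atan 0.3 = 16.70°;  2α = 33.40°
edge 1: e_1 = (+0.18, -5.10);  n_1 = (-0.9994, -0.0353)
edge 2: e_2 = (+3.90, +0.11);  n_2 = (+0.0282, -0.9996)
∠(n_1, n_2) = 89.59°
δ = |180° − 89.59°| = 90.41°
90.41° > 2α = 33.40°  →  invalid

δ = 90.41°, invalid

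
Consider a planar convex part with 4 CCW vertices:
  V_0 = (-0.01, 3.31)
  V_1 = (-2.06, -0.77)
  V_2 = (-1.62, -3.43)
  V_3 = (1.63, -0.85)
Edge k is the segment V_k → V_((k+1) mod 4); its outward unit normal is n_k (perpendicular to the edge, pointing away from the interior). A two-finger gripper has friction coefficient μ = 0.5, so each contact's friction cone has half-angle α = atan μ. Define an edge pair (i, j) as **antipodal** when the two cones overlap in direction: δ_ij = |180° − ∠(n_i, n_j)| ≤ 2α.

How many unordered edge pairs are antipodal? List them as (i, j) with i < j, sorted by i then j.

count = 3; pairs: (0,2), (0,3), (1,3)

α = atan 0.5 = 26.57°;  2α = 53.13°
n_0 = (-0.8935, +0.4490)
n_1 = (-0.9866, -0.1632)
n_2 = (+0.6218, -0.7832)
n_3 = (+0.9303, +0.3668)
  (0,1): δ = 143.93°  ·
  (0,2): δ = 24.88°  ✓
  (0,3): δ = 48.19°  ✓
  (1,2): δ = 60.95°  ·
  (1,3): δ = 12.12°  ✓
  (2,3): δ = 106.93°  ·
antipodal pairs: 3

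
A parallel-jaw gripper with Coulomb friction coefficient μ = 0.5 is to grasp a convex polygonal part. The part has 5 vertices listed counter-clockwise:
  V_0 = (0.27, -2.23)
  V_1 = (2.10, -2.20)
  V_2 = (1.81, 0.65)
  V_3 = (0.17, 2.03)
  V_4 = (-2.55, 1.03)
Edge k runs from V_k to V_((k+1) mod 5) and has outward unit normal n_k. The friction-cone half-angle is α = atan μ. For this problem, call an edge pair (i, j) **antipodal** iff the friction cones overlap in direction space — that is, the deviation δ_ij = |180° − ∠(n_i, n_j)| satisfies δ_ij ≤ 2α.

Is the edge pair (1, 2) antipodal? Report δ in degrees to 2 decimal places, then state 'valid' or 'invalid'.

δ = 135.89°, invalid

α = atan 0.5 = 26.57°;  2α = 53.13°
edge 1: e_1 = (-0.29, +2.85);  n_1 = (+0.9949, +0.1012)
edge 2: e_2 = (-1.64, +1.38);  n_2 = (+0.6438, +0.7652)
∠(n_1, n_2) = 44.11°
δ = |180° − 44.11°| = 135.89°
135.89° > 2α = 53.13°  →  invalid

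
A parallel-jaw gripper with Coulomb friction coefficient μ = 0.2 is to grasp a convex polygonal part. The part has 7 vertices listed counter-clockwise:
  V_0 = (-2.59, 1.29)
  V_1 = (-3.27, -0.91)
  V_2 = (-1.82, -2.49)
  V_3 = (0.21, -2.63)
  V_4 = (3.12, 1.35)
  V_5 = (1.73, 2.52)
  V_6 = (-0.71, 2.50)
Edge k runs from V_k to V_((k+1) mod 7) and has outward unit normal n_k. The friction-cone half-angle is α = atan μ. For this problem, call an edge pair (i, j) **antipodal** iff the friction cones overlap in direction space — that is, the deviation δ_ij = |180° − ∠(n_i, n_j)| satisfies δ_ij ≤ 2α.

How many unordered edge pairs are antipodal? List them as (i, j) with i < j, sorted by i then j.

count = 4; pairs: (0,3), (1,4), (2,5), (3,6)

α = atan 0.2 = 11.31°;  2α = 22.62°
n_0 = (-0.9554, +0.2953)
n_1 = (-0.7368, -0.6761)
n_2 = (-0.0688, -0.9976)
n_3 = (+0.8072, -0.5902)
n_4 = (+0.6440, +0.7651)
n_5 = (-0.0082, +1.0000)
n_6 = (-0.5412, +0.8409)
  (0,1): δ = 120.28°  ·
  (0,2): δ = 76.77°  ·
  (0,3): δ = 19.00°  ✓
  (0,4): δ = 67.09°  ·
  (0,5): δ = 107.65°  ·
  (0,6): δ = 139.94°  ·
  (1,2): δ = 136.49°  ·
  (1,3): δ = 78.72°  ·
  (1,4): δ = 7.37°  ✓
  (1,5): δ = 47.93°  ·
  (1,6): δ = 80.22°  ·
  (2,3): δ = 122.23°  ·
  (2,4): δ = 36.14°  ·
  (2,5): δ = 4.41°  ✓
  (2,6): δ = 36.71°  ·
  (3,4): δ = 93.92°  ·
  (3,5): δ = 53.36°  ·
  (3,6): δ = 21.06°  ✓
  (4,5): δ = 139.44°  ·
  (4,6): δ = 107.15°  ·
  (5,6): δ = 147.70°  ·
antipodal pairs: 4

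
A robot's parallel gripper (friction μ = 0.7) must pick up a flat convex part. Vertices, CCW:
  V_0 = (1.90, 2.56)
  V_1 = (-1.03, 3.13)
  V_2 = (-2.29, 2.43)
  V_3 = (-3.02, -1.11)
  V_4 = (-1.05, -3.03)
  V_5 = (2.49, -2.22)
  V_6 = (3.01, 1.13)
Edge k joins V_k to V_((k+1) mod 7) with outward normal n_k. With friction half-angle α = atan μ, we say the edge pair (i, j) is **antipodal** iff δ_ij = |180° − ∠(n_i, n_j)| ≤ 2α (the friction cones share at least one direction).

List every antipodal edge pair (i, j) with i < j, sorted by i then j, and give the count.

count = 10; pairs: (0,3), (0,4), (1,4), (1,5), (2,4), (2,5), (2,6), (3,5), (3,6), (4,6)

α = atan 0.7 = 34.99°;  2α = 69.98°
n_0 = (+0.1910, +0.9816)
n_1 = (-0.4856, +0.8742)
n_2 = (-0.9794, +0.2020)
n_3 = (-0.6980, -0.7161)
n_4 = (+0.2230, -0.9748)
n_5 = (+0.9882, -0.1534)
n_6 = (+0.7899, +0.6132)
  (0,1): δ = 139.94°  ·
  (0,2): δ = 90.64°  ·
  (0,3): δ = 33.25°  ✓
  (0,4): δ = 23.90°  ✓
  (0,5): δ = 92.19°  ·
  (0,6): δ = 138.83°  ·
  (1,2): δ = 130.71°  ·
  (1,3): δ = 73.32°  ·
  (1,4): δ = 16.17°  ✓
  (1,5): δ = 52.12°  ✓
  (1,6): δ = 98.76°  ·
  (2,3): δ = 122.61°  ·
  (2,4): δ = 65.46°  ✓
  (2,5): δ = 2.83°  ✓
  (2,6): δ = 49.47°  ✓
  (3,4): δ = 122.85°  ·
  (3,5): δ = 54.56°  ✓
  (3,6): δ = 7.92°  ✓
  (4,5): δ = 111.71°  ·
  (4,6): δ = 65.07°  ✓
  (5,6): δ = 133.36°  ·
antipodal pairs: 10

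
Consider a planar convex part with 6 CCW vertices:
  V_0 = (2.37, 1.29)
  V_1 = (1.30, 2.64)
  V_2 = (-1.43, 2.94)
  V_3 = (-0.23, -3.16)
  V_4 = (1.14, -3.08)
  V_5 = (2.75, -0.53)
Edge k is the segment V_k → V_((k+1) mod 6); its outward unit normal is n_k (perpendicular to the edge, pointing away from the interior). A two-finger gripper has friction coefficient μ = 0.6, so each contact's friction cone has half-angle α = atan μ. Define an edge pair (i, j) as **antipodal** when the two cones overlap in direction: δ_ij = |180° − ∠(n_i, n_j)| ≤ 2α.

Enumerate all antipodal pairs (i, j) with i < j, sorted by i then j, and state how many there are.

α = atan 0.6 = 30.96°;  2α = 61.93°
n_0 = (+0.7837, +0.6211)
n_1 = (+0.1092, +0.9940)
n_2 = (-0.9812, -0.1930)
n_3 = (+0.0583, -0.9983)
n_4 = (+0.8456, -0.5339)
n_5 = (+0.9789, +0.2044)
  (0,1): δ = 134.67°  ·
  (0,2): δ = 27.27°  ✓
  (0,3): δ = 54.94°  ✓
  (0,4): δ = 109.33°  ·
  (0,5): δ = 153.39°  ·
  (1,2): δ = 72.60°  ·
  (1,3): δ = 9.61°  ✓
  (1,4): δ = 64.00°  ·
  (1,5): δ = 108.06°  ·
  (2,3): δ = 97.79°  ·
  (2,4): δ = 43.40°  ✓
  (2,5): δ = 0.66°  ✓
  (3,4): δ = 125.61°  ·
  (3,5): δ = 81.55°  ·
  (4,5): δ = 135.94°  ·
antipodal pairs: 5

count = 5; pairs: (0,2), (0,3), (1,3), (2,4), (2,5)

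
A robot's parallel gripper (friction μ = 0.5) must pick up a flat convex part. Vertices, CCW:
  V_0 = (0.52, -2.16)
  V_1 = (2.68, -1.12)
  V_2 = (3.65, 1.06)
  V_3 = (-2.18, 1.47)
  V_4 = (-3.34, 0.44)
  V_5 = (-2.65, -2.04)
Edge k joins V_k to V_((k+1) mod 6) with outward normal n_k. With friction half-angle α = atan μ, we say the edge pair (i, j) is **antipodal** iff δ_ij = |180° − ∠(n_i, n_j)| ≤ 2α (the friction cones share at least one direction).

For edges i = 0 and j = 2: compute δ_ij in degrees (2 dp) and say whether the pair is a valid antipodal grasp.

α = atan 0.5 = 26.57°;  2α = 53.13°
edge 0: e_0 = (+2.16, +1.04);  n_0 = (+0.4338, -0.9010)
edge 2: e_2 = (-5.83, +0.41);  n_2 = (+0.0702, +0.9975)
∠(n_0, n_2) = 150.27°
δ = |180° − 150.27°| = 29.73°
29.73° ≤ 2α = 53.13°  →  valid

δ = 29.73°, valid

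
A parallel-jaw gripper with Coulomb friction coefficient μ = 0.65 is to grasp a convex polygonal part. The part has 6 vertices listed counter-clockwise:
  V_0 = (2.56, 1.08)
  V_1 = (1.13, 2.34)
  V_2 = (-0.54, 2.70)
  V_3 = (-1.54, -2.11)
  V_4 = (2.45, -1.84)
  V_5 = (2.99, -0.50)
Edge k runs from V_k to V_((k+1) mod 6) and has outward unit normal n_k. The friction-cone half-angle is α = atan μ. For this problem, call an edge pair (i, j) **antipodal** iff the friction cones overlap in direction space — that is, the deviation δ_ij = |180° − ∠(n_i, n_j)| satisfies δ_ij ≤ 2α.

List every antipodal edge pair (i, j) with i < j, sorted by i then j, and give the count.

count = 5; pairs: (0,2), (0,3), (1,3), (2,4), (2,5)

α = atan 0.65 = 33.02°;  2α = 66.05°
n_0 = (+0.6611, +0.7503)
n_1 = (+0.2107, +0.9775)
n_2 = (-0.9791, +0.2035)
n_3 = (+0.0675, -0.9977)
n_4 = (+0.9275, -0.3738)
n_5 = (+0.9649, +0.2626)
  (0,1): δ = 150.78°  ·
  (0,2): δ = 60.36°  ✓
  (0,3): δ = 45.26°  ✓
  (0,4): δ = 109.44°  ·
  (0,5): δ = 146.61°  ·
  (1,2): δ = 89.58°  ·
  (1,3): δ = 16.04°  ✓
  (1,4): δ = 80.22°  ·
  (1,5): δ = 117.39°  ·
  (2,3): δ = 74.38°  ·
  (2,4): δ = 10.20°  ✓
  (2,5): δ = 26.97°  ✓
  (3,4): δ = 115.82°  ·
  (3,5): δ = 78.65°  ·
  (4,5): δ = 142.83°  ·
antipodal pairs: 5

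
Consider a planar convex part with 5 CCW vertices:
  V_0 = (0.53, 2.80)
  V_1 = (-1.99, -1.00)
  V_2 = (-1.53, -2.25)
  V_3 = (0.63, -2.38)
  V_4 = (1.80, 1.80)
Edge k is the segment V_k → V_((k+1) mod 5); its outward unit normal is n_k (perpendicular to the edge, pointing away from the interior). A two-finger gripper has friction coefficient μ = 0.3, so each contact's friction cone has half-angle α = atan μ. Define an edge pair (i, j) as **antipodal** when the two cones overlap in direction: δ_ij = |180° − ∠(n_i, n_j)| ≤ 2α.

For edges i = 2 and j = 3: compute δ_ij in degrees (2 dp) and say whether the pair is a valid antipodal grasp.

α = atan 0.3 = 16.70°;  2α = 33.40°
edge 2: e_2 = (+2.16, -0.13);  n_2 = (-0.0601, -0.9982)
edge 3: e_3 = (+1.17, +4.18);  n_3 = (+0.9630, -0.2695)
∠(n_2, n_3) = 77.81°
δ = |180° − 77.81°| = 102.19°
102.19° > 2α = 33.40°  →  invalid

δ = 102.19°, invalid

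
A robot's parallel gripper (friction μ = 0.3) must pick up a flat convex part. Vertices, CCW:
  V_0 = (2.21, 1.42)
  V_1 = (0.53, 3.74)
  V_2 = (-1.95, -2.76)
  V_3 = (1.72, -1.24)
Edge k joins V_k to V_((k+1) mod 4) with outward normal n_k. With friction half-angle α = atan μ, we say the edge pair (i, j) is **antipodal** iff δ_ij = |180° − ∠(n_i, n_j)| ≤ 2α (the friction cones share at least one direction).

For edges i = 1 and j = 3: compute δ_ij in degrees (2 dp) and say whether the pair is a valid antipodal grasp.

δ = 10.45°, valid

α = atan 0.3 = 16.70°;  2α = 33.40°
edge 1: e_1 = (-2.48, -6.50);  n_1 = (-0.9343, +0.3565)
edge 3: e_3 = (+0.49, +2.66);  n_3 = (+0.9835, -0.1812)
∠(n_1, n_3) = 169.55°
δ = |180° − 169.55°| = 10.45°
10.45° ≤ 2α = 33.40°  →  valid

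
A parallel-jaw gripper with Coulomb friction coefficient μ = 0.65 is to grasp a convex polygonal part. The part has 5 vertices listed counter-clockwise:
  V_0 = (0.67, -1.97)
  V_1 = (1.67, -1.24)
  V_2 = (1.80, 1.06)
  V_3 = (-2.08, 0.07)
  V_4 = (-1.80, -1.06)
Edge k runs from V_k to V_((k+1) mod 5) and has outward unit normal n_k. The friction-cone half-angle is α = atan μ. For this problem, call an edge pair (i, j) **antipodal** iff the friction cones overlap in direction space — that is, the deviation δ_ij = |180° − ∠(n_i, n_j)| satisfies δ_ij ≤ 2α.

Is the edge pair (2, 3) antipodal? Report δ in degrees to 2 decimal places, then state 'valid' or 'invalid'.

α = atan 0.65 = 33.02°;  2α = 66.05°
edge 2: e_2 = (-3.88, -0.99);  n_2 = (-0.2472, +0.9690)
edge 3: e_3 = (+0.28, -1.13);  n_3 = (-0.9706, -0.2405)
∠(n_2, n_3) = 89.60°
δ = |180° − 89.60°| = 90.40°
90.40° > 2α = 66.05°  →  invalid

δ = 90.40°, invalid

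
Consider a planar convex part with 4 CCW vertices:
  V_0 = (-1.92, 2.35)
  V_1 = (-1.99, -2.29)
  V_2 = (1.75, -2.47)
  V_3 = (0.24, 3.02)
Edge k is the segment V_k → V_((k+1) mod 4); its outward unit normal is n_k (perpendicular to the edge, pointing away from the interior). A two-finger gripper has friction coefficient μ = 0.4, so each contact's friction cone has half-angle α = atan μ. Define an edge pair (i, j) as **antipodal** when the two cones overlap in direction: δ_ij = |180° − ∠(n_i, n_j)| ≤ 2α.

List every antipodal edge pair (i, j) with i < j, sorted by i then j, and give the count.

count = 2; pairs: (0,2), (1,3)

α = atan 0.4 = 21.80°;  2α = 43.60°
n_0 = (-0.9999, +0.0151)
n_1 = (-0.0481, -0.9988)
n_2 = (+0.9642, +0.2652)
n_3 = (-0.2963, +0.9551)
  (0,1): δ = 91.89°  ·
  (0,2): δ = 16.24°  ✓
  (0,3): δ = 108.10°  ·
  (1,2): δ = 71.87°  ·
  (1,3): δ = 19.99°  ✓
  (2,3): δ = 88.15°  ·
antipodal pairs: 2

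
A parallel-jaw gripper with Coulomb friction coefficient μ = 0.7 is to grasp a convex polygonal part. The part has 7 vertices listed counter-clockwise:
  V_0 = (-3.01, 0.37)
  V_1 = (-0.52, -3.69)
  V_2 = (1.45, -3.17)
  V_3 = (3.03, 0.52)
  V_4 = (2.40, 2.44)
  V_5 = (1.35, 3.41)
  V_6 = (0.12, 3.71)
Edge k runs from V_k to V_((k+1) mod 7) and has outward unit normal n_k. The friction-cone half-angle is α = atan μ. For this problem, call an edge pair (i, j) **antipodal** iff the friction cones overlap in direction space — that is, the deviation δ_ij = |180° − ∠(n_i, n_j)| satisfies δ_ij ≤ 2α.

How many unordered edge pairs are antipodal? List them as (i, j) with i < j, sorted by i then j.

count = 9; pairs: (0,2), (0,3), (0,4), (0,5), (1,4), (1,5), (1,6), (2,6), (3,6)

α = atan 0.7 = 34.99°;  2α = 69.98°
n_0 = (-0.8525, -0.5228)
n_1 = (+0.2552, -0.9669)
n_2 = (+0.9193, -0.3936)
n_3 = (+0.9502, +0.3118)
n_4 = (+0.6786, +0.7345)
n_5 = (+0.2370, +0.9715)
n_6 = (-0.7297, +0.6838)
  (0,1): δ = 106.73°  ·
  (0,2): δ = 54.70°  ✓
  (0,3): δ = 13.35°  ✓
  (0,4): δ = 15.75°  ✓
  (0,5): δ = 44.77°  ✓
  (0,6): δ = 105.34°  ·
  (1,2): δ = 127.97°  ·
  (1,3): δ = 86.62°  ·
  (1,4): δ = 57.52°  ✓
  (1,5): δ = 28.49°  ✓
  (1,6): δ = 32.07°  ✓
  (2,3): δ = 138.65°  ·
  (2,4): δ = 109.55°  ·
  (2,5): δ = 80.53°  ·
  (2,6): δ = 19.96°  ✓
  (3,4): δ = 150.90°  ·
  (3,5): δ = 121.87°  ·
  (3,6): δ = 61.31°  ✓
  (4,5): δ = 150.97°  ·
  (4,6): δ = 90.41°  ·
  (5,6): δ = 119.43°  ·
antipodal pairs: 9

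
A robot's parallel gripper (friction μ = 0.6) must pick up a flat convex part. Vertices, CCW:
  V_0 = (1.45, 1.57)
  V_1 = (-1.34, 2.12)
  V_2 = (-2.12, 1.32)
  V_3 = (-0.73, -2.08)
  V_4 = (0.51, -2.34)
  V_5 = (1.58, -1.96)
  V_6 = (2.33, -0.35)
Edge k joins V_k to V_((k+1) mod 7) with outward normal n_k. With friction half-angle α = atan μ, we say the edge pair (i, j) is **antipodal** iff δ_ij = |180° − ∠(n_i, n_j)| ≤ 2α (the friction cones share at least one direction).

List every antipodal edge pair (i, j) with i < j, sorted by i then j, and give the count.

α = atan 0.6 = 30.96°;  2α = 61.93°
n_0 = (+0.1934, +0.9811)
n_1 = (-0.7160, +0.6981)
n_2 = (-0.9256, -0.3784)
n_3 = (-0.2052, -0.9787)
n_4 = (+0.3347, -0.9423)
n_5 = (+0.9065, -0.4223)
n_6 = (+0.9091, +0.4167)
  (0,1): δ = 123.12°  ·
  (0,2): δ = 56.61°  ✓
  (0,3): δ = 0.69°  ✓
  (0,4): δ = 30.70°  ✓
  (0,5): δ = 76.17°  ·
  (0,6): δ = 125.78°  ·
  (1,2): δ = 113.49°  ·
  (1,3): δ = 57.57°  ✓
  (1,4): δ = 26.17°  ✓
  (1,5): δ = 19.30°  ✓
  (1,6): δ = 68.90°  ·
  (2,3): δ = 124.08°  ·
  (2,4): δ = 92.68°  ·
  (2,5): δ = 47.21°  ✓
  (2,6): δ = 2.39°  ✓
  (3,4): δ = 148.61°  ·
  (3,5): δ = 103.14°  ·
  (3,6): δ = 53.53°  ✓
  (4,5): δ = 134.53°  ·
  (4,6): δ = 84.93°  ·
  (5,6): δ = 130.40°  ·
antipodal pairs: 9

count = 9; pairs: (0,2), (0,3), (0,4), (1,3), (1,4), (1,5), (2,5), (2,6), (3,6)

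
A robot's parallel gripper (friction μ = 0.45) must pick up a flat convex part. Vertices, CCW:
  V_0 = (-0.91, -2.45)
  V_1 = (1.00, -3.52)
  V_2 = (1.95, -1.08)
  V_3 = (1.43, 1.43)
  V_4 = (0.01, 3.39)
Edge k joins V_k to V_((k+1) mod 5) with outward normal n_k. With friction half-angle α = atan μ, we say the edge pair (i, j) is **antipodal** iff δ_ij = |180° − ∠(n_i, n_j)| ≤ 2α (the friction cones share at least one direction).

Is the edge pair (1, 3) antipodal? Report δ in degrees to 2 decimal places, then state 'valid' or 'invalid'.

δ = 122.80°, invalid

α = atan 0.45 = 24.23°;  2α = 48.46°
edge 1: e_1 = (+0.95, +2.44);  n_1 = (+0.9319, -0.3628)
edge 3: e_3 = (-1.42, +1.96);  n_3 = (+0.8098, +0.5867)
∠(n_1, n_3) = 57.20°
δ = |180° − 57.20°| = 122.80°
122.80° > 2α = 48.46°  →  invalid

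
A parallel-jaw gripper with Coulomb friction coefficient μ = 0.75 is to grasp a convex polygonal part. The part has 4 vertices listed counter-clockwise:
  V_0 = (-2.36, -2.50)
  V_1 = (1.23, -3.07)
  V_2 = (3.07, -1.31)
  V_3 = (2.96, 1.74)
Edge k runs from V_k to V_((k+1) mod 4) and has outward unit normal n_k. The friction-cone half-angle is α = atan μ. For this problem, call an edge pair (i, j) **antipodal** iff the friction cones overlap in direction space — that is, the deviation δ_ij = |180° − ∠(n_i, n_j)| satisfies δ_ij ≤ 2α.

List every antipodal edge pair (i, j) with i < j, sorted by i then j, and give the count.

count = 3; pairs: (0,3), (1,3), (2,3)

α = atan 0.75 = 36.87°;  2α = 73.74°
n_0 = (-0.1568, -0.9876)
n_1 = (+0.6912, -0.7226)
n_2 = (+0.9994, +0.0360)
n_3 = (-0.6233, +0.7820)
  (0,1): δ = 127.25°  ·
  (0,2): δ = 78.91°  ·
  (0,3): δ = 47.58°  ✓
  (1,2): δ = 131.66°  ·
  (1,3): δ = 5.17°  ✓
  (2,3): δ = 53.51°  ✓
antipodal pairs: 3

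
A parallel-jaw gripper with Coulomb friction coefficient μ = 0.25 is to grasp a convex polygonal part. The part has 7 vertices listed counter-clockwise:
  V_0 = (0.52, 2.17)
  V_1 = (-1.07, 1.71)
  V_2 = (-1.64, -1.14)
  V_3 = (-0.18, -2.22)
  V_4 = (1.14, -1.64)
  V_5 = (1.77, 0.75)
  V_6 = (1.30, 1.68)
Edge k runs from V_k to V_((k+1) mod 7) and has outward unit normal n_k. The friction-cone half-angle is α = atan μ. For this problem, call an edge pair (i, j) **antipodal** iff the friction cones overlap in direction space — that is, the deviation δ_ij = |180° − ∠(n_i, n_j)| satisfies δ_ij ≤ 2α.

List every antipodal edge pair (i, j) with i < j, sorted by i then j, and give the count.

count = 4; pairs: (0,3), (1,4), (2,5), (2,6)

α = atan 0.25 = 14.04°;  2α = 28.07°
n_0 = (-0.2779, +0.9606)
n_1 = (-0.9806, +0.1961)
n_2 = (-0.5947, -0.8039)
n_3 = (+0.4023, -0.9155)
n_4 = (+0.9670, -0.2549)
n_5 = (+0.8925, +0.4510)
n_6 = (+0.5319, +0.8468)
  (0,1): δ = 117.45°  ·
  (0,2): δ = 52.63°  ·
  (0,3): δ = 7.58°  ✓
  (0,4): δ = 59.10°  ·
  (0,5): δ = 100.68°  ·
  (0,6): δ = 131.73°  ·
  (1,2): δ = 115.18°  ·
  (1,3): δ = 54.97°  ·
  (1,4): δ = 3.46°  ✓
  (1,5): δ = 38.12°  ·
  (1,6): δ = 69.17°  ·
  (2,3): δ = 119.79°  ·
  (2,4): δ = 68.28°  ·
  (2,5): δ = 26.70°  ✓
  (2,6): δ = 4.35°  ✓
  (3,4): δ = 128.49°  ·
  (3,5): δ = 86.91°  ·
  (3,6): δ = 55.86°  ·
  (4,5): δ = 138.42°  ·
  (4,6): δ = 107.37°  ·
  (5,6): δ = 148.95°  ·
antipodal pairs: 4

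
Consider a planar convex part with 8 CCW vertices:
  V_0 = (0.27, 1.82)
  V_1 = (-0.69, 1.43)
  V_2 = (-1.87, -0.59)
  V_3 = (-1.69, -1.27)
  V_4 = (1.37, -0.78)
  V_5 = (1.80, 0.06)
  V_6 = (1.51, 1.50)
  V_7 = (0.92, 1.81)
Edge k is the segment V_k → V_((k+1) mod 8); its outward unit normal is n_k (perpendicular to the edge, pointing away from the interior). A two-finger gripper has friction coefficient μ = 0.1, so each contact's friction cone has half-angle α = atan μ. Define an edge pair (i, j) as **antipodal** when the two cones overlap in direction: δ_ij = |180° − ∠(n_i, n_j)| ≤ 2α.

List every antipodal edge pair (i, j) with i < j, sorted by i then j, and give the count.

α = atan 0.1 = 5.71°;  2α = 11.42°
n_0 = (-0.3764, +0.9265)
n_1 = (-0.8635, +0.5044)
n_2 = (-0.9667, -0.2559)
n_3 = (+0.1581, -0.9874)
n_4 = (+0.8901, -0.4557)
n_5 = (+0.9803, +0.1974)
n_6 = (+0.4651, +0.8852)
n_7 = (+0.0154, +0.9999)
  (0,1): δ = 142.40°  ·
  (0,2): δ = 97.28°  ·
  (0,3): δ = 13.01°  ·
  (0,4): δ = 40.78°  ·
  (0,5): δ = 79.28°  ·
  (0,6): δ = 130.17°  ·
  (0,7): δ = 157.01°  ·
  (1,2): δ = 134.88°  ·
  (1,3): δ = 50.61°  ·
  (1,4): δ = 3.18°  ✓
  (1,5): δ = 41.68°  ·
  (1,6): δ = 92.57°  ·
  (1,7): δ = 119.41°  ·
  (2,3): δ = 95.73°  ·
  (2,4): δ = 41.93°  ·
  (2,5): δ = 3.44°  ✓
  (2,6): δ = 47.46°  ·
  (2,7): δ = 74.29°  ·
  (3,4): δ = 126.21°  ·
  (3,5): δ = 87.71°  ·
  (3,6): δ = 36.82°  ·
  (3,7): δ = 9.98°  ✓
  (4,5): δ = 141.51°  ·
  (4,6): δ = 90.61°  ·
  (4,7): δ = 63.77°  ·
  (5,6): δ = 129.10°  ·
  (5,7): δ = 102.27°  ·
  (6,7): δ = 153.16°  ·
antipodal pairs: 3

count = 3; pairs: (1,4), (2,5), (3,7)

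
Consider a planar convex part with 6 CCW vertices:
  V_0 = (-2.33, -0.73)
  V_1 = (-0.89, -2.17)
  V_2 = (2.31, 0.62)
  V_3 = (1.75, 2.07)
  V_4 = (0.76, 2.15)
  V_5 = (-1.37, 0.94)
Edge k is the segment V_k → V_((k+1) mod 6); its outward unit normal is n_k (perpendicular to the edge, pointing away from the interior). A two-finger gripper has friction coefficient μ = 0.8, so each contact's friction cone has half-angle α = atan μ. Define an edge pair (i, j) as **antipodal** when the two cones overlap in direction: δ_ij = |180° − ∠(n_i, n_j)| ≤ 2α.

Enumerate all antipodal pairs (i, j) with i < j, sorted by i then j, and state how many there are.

count = 7; pairs: (0,2), (0,3), (0,4), (1,3), (1,4), (1,5), (2,5)

α = atan 0.8 = 38.66°;  2α = 77.32°
n_0 = (-0.7071, -0.7071)
n_1 = (+0.6572, -0.7537)
n_2 = (+0.9328, +0.3603)
n_3 = (+0.0805, +0.9968)
n_4 = (-0.4939, +0.8695)
n_5 = (-0.8670, +0.4984)
  (0,1): δ = 93.92°  ·
  (0,2): δ = 23.88°  ✓
  (0,3): δ = 40.38°  ✓
  (0,4): δ = 74.60°  ✓
  (0,5): δ = 105.11°  ·
  (1,2): δ = 109.97°  ·
  (1,3): δ = 45.70°  ✓
  (1,4): δ = 11.48°  ✓
  (1,5): δ = 19.02°  ✓
  (2,3): δ = 115.74°  ·
  (2,4): δ = 81.52°  ·
  (2,5): δ = 51.01°  ✓
  (3,4): δ = 145.78°  ·
  (3,5): δ = 115.27°  ·
  (4,5): δ = 149.49°  ·
antipodal pairs: 7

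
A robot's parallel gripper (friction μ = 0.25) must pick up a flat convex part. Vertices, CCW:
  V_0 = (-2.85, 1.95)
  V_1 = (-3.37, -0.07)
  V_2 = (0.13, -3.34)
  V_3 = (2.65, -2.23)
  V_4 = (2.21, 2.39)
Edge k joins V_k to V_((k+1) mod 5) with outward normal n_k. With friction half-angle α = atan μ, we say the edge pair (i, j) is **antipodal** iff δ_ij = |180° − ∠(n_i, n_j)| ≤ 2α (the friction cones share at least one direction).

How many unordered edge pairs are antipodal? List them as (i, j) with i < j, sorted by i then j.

count = 2; pairs: (0,3), (2,4)

α = atan 0.25 = 14.04°;  2α = 28.07°
n_0 = (-0.9684, +0.2493)
n_1 = (-0.6827, -0.7307)
n_2 = (+0.4031, -0.9152)
n_3 = (+0.9955, +0.0948)
n_4 = (-0.0866, +0.9962)
  (0,1): δ = 118.62°  ·
  (0,2): δ = 51.79°  ·
  (0,3): δ = 19.88°  ✓
  (0,4): δ = 109.41°  ·
  (1,2): δ = 113.17°  ·
  (1,3): δ = 41.51°  ·
  (1,4): δ = 48.02°  ·
  (2,3): δ = 108.33°  ·
  (2,4): δ = 18.80°  ✓
  (3,4): δ = 90.47°  ·
antipodal pairs: 2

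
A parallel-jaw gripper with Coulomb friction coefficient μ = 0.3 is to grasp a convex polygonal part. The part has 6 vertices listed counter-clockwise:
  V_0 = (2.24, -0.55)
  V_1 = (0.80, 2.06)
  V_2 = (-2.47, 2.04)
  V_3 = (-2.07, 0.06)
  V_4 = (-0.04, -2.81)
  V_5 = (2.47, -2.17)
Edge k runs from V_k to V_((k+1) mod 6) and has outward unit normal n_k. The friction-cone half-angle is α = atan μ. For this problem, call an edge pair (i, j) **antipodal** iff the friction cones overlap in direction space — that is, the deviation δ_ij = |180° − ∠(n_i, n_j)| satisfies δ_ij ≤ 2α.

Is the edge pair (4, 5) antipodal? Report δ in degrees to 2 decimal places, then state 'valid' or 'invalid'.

α = atan 0.3 = 16.70°;  2α = 33.40°
edge 4: e_4 = (+2.51, +0.64);  n_4 = (+0.2471, -0.9690)
edge 5: e_5 = (-0.23, +1.62);  n_5 = (+0.9901, +0.1406)
∠(n_4, n_5) = 83.78°
δ = |180° − 83.78°| = 96.22°
96.22° > 2α = 33.40°  →  invalid

δ = 96.22°, invalid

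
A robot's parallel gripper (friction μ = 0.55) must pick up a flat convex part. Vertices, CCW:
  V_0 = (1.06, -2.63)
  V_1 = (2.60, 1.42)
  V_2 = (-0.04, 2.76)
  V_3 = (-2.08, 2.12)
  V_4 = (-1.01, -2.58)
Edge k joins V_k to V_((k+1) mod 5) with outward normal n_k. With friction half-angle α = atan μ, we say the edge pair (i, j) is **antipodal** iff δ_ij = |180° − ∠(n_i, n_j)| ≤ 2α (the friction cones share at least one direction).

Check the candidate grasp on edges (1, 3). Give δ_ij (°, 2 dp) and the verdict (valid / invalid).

α = atan 0.55 = 28.81°;  2α = 57.62°
edge 1: e_1 = (-2.64, +1.34);  n_1 = (+0.4526, +0.8917)
edge 3: e_3 = (+1.07, -4.70);  n_3 = (-0.9751, -0.2220)
∠(n_1, n_3) = 129.74°
δ = |180° − 129.74°| = 50.26°
50.26° ≤ 2α = 57.62°  →  valid

δ = 50.26°, valid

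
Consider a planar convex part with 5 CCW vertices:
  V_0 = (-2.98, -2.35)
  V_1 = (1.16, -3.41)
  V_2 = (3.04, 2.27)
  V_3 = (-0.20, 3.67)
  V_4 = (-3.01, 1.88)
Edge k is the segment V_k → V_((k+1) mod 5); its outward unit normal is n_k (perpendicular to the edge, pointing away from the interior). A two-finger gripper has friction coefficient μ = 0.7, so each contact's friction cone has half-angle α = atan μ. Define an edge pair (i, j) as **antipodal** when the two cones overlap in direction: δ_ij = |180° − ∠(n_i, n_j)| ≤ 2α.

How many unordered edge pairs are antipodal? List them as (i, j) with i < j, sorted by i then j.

α = atan 0.7 = 34.99°;  2α = 69.98°
n_0 = (-0.2480, -0.9688)
n_1 = (+0.9493, -0.3142)
n_2 = (+0.3967, +0.9180)
n_3 = (-0.5373, +0.8434)
n_4 = (-1.0000, -0.0071)
  (0,1): δ = 93.95°  ·
  (0,2): δ = 9.01°  ✓
  (0,3): δ = 46.86°  ✓
  (0,4): δ = 104.77°  ·
  (1,2): δ = 95.06°  ·
  (1,3): δ = 39.19°  ✓
  (1,4): δ = 18.72°  ✓
  (2,3): δ = 124.13°  ·
  (2,4): δ = 66.22°  ✓
  (3,4): δ = 122.09°  ·
antipodal pairs: 5

count = 5; pairs: (0,2), (0,3), (1,3), (1,4), (2,4)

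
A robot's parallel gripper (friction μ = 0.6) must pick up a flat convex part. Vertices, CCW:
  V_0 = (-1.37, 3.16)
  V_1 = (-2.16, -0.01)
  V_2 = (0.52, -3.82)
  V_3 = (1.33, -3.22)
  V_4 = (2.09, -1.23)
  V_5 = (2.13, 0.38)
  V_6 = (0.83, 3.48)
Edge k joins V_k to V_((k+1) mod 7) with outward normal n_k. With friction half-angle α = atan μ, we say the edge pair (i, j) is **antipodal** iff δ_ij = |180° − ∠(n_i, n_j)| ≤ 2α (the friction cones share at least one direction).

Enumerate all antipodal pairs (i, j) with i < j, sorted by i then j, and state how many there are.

count = 9; pairs: (0,2), (0,3), (0,4), (0,5), (1,3), (1,4), (1,5), (2,6), (3,6)

α = atan 0.6 = 30.96°;  2α = 61.93°
n_0 = (-0.9703, +0.2418)
n_1 = (-0.8179, -0.5753)
n_2 = (+0.5952, -0.8036)
n_3 = (+0.9342, -0.3568)
n_4 = (+0.9997, -0.0248)
n_5 = (+0.9222, +0.3867)
n_6 = (-0.1439, +0.9896)
  (0,1): δ = 130.88°  ·
  (0,2): δ = 39.48°  ✓
  (0,3): δ = 6.91°  ✓
  (0,4): δ = 12.57°  ✓
  (0,5): δ = 36.74°  ✓
  (0,6): δ = 112.27°  ·
  (1,2): δ = 88.59°  ·
  (1,3): δ = 56.03°  ✓
  (1,4): δ = 36.55°  ✓
  (1,5): δ = 12.37°  ✓
  (1,6): δ = 63.15°  ·
  (2,3): δ = 147.43°  ·
  (2,4): δ = 127.95°  ·
  (2,5): δ = 103.78°  ·
  (2,6): δ = 28.25°  ✓
  (3,4): δ = 160.52°  ·
  (3,5): δ = 136.35°  ·
  (3,6): δ = 60.82°  ✓
  (4,5): δ = 155.83°  ·
  (4,6): δ = 80.30°  ·
  (5,6): δ = 104.48°  ·
antipodal pairs: 9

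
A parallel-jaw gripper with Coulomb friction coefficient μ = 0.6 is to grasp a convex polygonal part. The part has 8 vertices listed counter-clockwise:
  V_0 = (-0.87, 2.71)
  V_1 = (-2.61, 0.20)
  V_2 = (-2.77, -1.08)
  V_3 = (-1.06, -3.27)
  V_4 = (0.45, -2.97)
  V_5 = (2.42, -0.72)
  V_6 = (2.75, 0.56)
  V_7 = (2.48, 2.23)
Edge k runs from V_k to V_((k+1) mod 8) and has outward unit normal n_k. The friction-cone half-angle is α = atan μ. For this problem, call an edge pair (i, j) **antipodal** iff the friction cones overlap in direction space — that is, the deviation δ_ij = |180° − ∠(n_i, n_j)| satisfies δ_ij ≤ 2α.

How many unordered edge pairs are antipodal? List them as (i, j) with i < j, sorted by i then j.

count = 12; pairs: (0,3), (0,4), (0,5), (0,6), (1,4), (1,5), (1,6), (2,5), (2,6), (2,7), (3,7), (4,7)

α = atan 0.6 = 30.96°;  2α = 61.93°
n_0 = (-0.8218, +0.5697)
n_1 = (-0.9923, +0.1240)
n_2 = (-0.7882, -0.6154)
n_3 = (+0.1949, -0.9808)
n_4 = (+0.7524, -0.6587)
n_5 = (+0.9683, -0.2496)
n_6 = (+0.9872, +0.1596)
n_7 = (+0.1418, +0.9899)
  (0,1): δ = 152.39°  ·
  (0,2): δ = 107.29°  ·
  (0,3): δ = 44.03°  ✓
  (0,4): δ = 6.47°  ✓
  (0,5): δ = 20.27°  ✓
  (0,6): δ = 43.91°  ✓
  (0,7): δ = 116.58°  ·
  (1,2): δ = 134.89°  ·
  (1,3): δ = 71.64°  ·
  (1,4): δ = 34.08°  ✓
  (1,5): δ = 7.33°  ✓
  (1,6): δ = 16.31°  ✓
  (1,7): δ = 88.97°  ·
  (2,3): δ = 116.75°  ·
  (2,4): δ = 79.19°  ·
  (2,5): δ = 52.44°  ✓
  (2,6): δ = 28.80°  ✓
  (2,7): δ = 43.86°  ✓
  (3,4): δ = 142.44°  ·
  (3,5): δ = 115.69°  ·
  (3,6): δ = 92.05°  ·
  (3,7): δ = 19.39°  ✓
  (4,5): δ = 153.25°  ·
  (4,6): δ = 129.61°  ·
  (4,7): δ = 56.95°  ✓
  (5,6): δ = 156.36°  ·
  (5,7): δ = 83.70°  ·
  (6,7): δ = 107.34°  ·
antipodal pairs: 12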